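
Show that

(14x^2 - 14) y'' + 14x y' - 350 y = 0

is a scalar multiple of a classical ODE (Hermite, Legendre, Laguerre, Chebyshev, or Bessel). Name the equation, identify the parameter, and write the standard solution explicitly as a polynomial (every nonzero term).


All three coefficients share the factor -14; dividing through by -14 gives  (1 - x^2) y'' - x y' + 25 y = 0.
This matches the Chebyshev equation (1 - x^2) y'' - x y' + n^2 y = 0 (note the -x y' term, not -2x y') with n^2 = 25, so n = 5; the polynomial solution is T_5(x).
With y = sum_k a_k x^k, matching x^k gives (k+2)(k+1) a_{k+2} = (k^2 - n^2) a_k = (k - 5)(k + 5) a_k. The right side vanishes at k = 5, so the series with the parity of 5 terminates at degree 5.
Standard normalization: leading coefficient of T_n is 2^(n-1), so a_5 = 2^4 = 16. Work downward with a_k = (k+1)(k+2) a_{k+2} / ((k - 5)(k + 5)):
  a_3 = (4)(5)(16) / ((3 - 5)(3 + 5)) = 320/(-16) = -20
  a_1 = (2)(3)(-20) / ((1 - 5)(1 + 5)) = -120/(-24) = 5
Hence T_5(x) = 16 x^5 - 20 x^3 + 5 x.

T_5(x); series = 16 x^5 - 20 x^3 + 5 x


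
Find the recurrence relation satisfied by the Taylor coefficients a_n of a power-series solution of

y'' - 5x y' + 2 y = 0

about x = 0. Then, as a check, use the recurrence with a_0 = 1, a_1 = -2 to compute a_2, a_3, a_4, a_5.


Substitute y = sum_n a_n x^n.
y''(x) has coefficient (n+2)(n+1) a_{n+2} at x^n;
-5 x y'(x) has coefficient -5 n a_n at x^n (shift);
2 y(x) has coefficient 2 a_n at x^n.
Matching x^n: (n+2)(n+1) a_{n+2} + (-5n + 2) a_n = 0.
Thus a_{n+2} = (5n - 2) / ((n+1)(n+2)) * a_n.

Check with a_0 = 1, a_1 = -2 (apply the recurrence for n = 0, 1, 2, 3): a_0 = 1, a_1 = -2, a_2 = -1, a_3 = -1, a_4 = -2/3, a_5 = -13/20.

a_(n+2) = (5n - 2) / ((n+1)(n+2)) * a_n; check: a_0 = 1, a_1 = -2, a_2 = -1, a_3 = -1, a_4 = -2/3, a_5 = -13/20


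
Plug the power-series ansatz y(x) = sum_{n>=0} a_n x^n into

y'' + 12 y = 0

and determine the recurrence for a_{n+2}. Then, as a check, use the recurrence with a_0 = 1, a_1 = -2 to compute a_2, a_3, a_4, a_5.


Substitute y = sum_n a_n x^n into y'' + (const) y = 0.
y''(x) = sum_{n>=0} (n+2)(n+1) a_{n+2} x^n.
The ODE becomes sum_n [(n+2)(n+1) a_{n+2} + 12 a_n] x^n = 0.
Setting each coefficient to zero gives the recurrence:
  (n+2)(n+1) a_{n+2} + 12 a_n = 0,
  a_{n+2} = -12 / ((n+1)(n+2)) a_n.

Check with a_0 = 1, a_1 = -2 (apply the recurrence for n = 0, 1, 2, 3): a_0 = 1, a_1 = -2, a_2 = -6, a_3 = 4, a_4 = 6, a_5 = -12/5.

a_{n+2} = -12/((n+1)(n+2)) * a_n; check: a_0 = 1, a_1 = -2, a_2 = -6, a_3 = 4, a_4 = 6, a_5 = -12/5


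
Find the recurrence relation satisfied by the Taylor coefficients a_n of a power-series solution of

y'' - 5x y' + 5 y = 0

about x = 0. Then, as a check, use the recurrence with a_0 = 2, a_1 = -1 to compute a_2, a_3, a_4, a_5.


Substitute y = sum_n a_n x^n.
y''(x) has coefficient (n+2)(n+1) a_{n+2} at x^n;
-5 x y'(x) has coefficient -5 n a_n at x^n (shift);
5 y(x) has coefficient 5 a_n at x^n.
Matching x^n: (n+2)(n+1) a_{n+2} + (-5n + 5) a_n = 0.
Thus a_{n+2} = (5n - 5) / ((n+1)(n+2)) * a_n.

Check with a_0 = 2, a_1 = -1 (apply the recurrence for n = 0, 1, 2, 3): a_0 = 2, a_1 = -1, a_2 = -5, a_3 = 0, a_4 = -25/12, a_5 = 0.

a_(n+2) = (5n - 5) / ((n+1)(n+2)) * a_n; check: a_0 = 2, a_1 = -1, a_2 = -5, a_3 = 0, a_4 = -25/12, a_5 = 0


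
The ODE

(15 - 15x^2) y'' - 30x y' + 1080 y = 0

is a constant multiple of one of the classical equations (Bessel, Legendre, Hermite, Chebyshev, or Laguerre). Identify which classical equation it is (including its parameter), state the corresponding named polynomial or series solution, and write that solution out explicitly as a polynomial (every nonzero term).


All three coefficients share the factor 15; dividing through by 15 gives  (1 - x^2) y'' - 2x y' + 72 y = 0.
This matches the Legendre equation (1 - x^2) y'' - 2x y' + n(n+1) y = 0 (note the -2x y' term) with n(n+1) = 72, so n = 8; the polynomial solution is P_8(x).
With y = sum_k a_k x^k, matching x^k gives (k+2)(k+1) a_{k+2} = [k(k+1) - n(n+1)] a_k = (k - 8)(k + 9) a_k. The right side vanishes at k = 8, so the series with the parity of 8 terminates at degree 8.
Standard normalization (P_n(1) = 1): leading coefficient (2n)!/(2^n (n!)^2) = 20922789888000/(256*1625702400) = 6435/128, so a_8 = 6435/128. Work downward with a_k = (k+1)(k+2) a_{k+2} / ((k - 8)(k + 9)):
  a_6 = (7)(8)(6435/128) / ((6 - 8)(6 + 9)) = (45045/16)/(-30) = -3003/32
  a_4 = (5)(6)(-3003/32) / ((4 - 8)(4 + 9)) = (-45045/16)/(-52) = 3465/64
  a_2 = (3)(4)(3465/64) / ((2 - 8)(2 + 9)) = (10395/16)/(-66) = -315/32
  a_0 = (1)(2)(-315/32) / ((0 - 8)(0 + 9)) = (-315/16)/(-72) = 35/128
Hence P_8(x) = 6435 x^8/128 - 3003 x^6/32 + 3465 x^4/64 - 315 x^2/32 + 35/128.

P_8(x); series = 6435 x^8/128 - 3003 x^6/32 + 3465 x^4/64 - 315 x^2/32 + 35/128


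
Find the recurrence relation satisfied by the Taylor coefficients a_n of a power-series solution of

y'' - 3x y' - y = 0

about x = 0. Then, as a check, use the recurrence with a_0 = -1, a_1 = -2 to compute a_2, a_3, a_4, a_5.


Substitute y = sum_n a_n x^n.
y''(x) has coefficient (n+2)(n+1) a_{n+2} at x^n;
-3 x y'(x) has coefficient -3 n a_n at x^n (shift);
-y(x) has coefficient -1 a_n at x^n.
Matching x^n: (n+2)(n+1) a_{n+2} + (-3n - 1) a_n = 0.
Thus a_{n+2} = (3n + 1) / ((n+1)(n+2)) * a_n.

Check with a_0 = -1, a_1 = -2 (apply the recurrence for n = 0, 1, 2, 3): a_0 = -1, a_1 = -2, a_2 = -1/2, a_3 = -4/3, a_4 = -7/24, a_5 = -2/3.

a_(n+2) = (3n + 1) / ((n+1)(n+2)) * a_n; check: a_0 = -1, a_1 = -2, a_2 = -1/2, a_3 = -4/3, a_4 = -7/24, a_5 = -2/3


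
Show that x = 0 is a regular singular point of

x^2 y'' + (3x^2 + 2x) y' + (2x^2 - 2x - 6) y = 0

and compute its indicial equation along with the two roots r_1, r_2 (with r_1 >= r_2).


Divide by x^2 to reach normal form y'' + P_1(x) y' + P_2(x) y = 0 with P_1(x) = 3 + 2/x and P_2(x) = 2 - 2/x - 6/x^2.
x = 0 is a singular point because the y'-coefficient 3 + 2/x has a pole at x = 0 and the y-coefficient 2 - 2/x - 6/x^2 has a pole at x = 0.
It is a regular singular point because x P_1(x) = p(x) = 3x + 2 and x^2 P_2(x) = q(x) = 2x^2 - 2x - 6 are polynomials, hence analytic at x = 0.
p(0) = 2,  q(0) = -6.
Indicial equation: r(r-1) + p(0) r + q(0) = 0, i.e. r^2 + (p(0) - 1) r + q(0) = 0, i.e. r^2 + 1 r - 6 = 0.
Discriminant: (1)^2 - 4(-6) = 25, so r = (-1 ± 5)/2.
Solving: r_1 = 2, r_2 = -3.

indicial: r^2 + 1 r - 6 = 0; roots r_1 = 2, r_2 = -3


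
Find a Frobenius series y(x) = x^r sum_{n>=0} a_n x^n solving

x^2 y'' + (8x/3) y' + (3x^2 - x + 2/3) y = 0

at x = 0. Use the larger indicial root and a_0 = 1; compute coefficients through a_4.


Write in Frobenius form y'' + (p(x)/x) y' + (q(x)/x^2) y = 0:
  p(x) = 8/3,  q(x) = 3x^2 - x + 2/3.
Indicial equation: r(r-1) + (8/3) r + (2/3) = 0 -> roots r_1 = -2/3, r_2 = -1.
Take r = r_1 = -2/3. Let y(x) = x^r sum_{n>=0} a_n x^n with a_0 = 1.
Substitute y = x^r sum a_n x^n and match x^{r+n}. The recurrence is
  D(n) a_n - 1 a_{n-1} + 3 a_{n-2} = 0,  where D(n) = (r+n)(r+n-1) + (8/3)(r+n) + (2/3).
  a_n = [1 a_{n-1} - 3 a_{n-2}] / D(n).
Since the indicial polynomial factors as (r - r_1)(r - r_2), D(n) = (r_1 + n - r_1)(r_1 + n - r_2) = n(n + 1/3).
Evaluating step by step (a_0 = 1):
  n = 1: D(1) = 1(1 + 1/3) = 4/3; numerator = 1(1) = 1; a_1 = (1)/(4/3) = 3/4
  n = 2: D(2) = 2(2 + 1/3) = 14/3; numerator = 1(3/4) - 3(1) = -9/4; a_2 = (-9/4)/(14/3) = -27/56
  n = 3: D(3) = 3(3 + 1/3) = 10; numerator = 1(-27/56) - 3(3/4) = -153/56; a_3 = (-153/56)/(10) = -153/560
  n = 4: D(4) = 4(4 + 1/3) = 52/3; numerator = 1(-153/560) - 3(-27/56) = 657/560; a_4 = (657/560)/(52/3) = 1971/29120

r = -2/3; a_0 = 1; a_1 = 3/4; a_2 = -27/56; a_3 = -153/560; a_4 = 1971/29120


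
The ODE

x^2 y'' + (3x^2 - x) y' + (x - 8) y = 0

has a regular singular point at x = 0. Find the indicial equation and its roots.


Divide by x^2 to reach normal form y'' + P_1(x) y' + P_2(x) y = 0 with P_1(x) = 3 - 1/x and P_2(x) = 1/x - 8/x^2.
x = 0 is a singular point because the y'-coefficient 3 - 1/x has a pole at x = 0 and the y-coefficient 1/x - 8/x^2 has a pole at x = 0.
It is a regular singular point because x P_1(x) = p(x) = 3x - 1 and x^2 P_2(x) = q(x) = x - 8 are polynomials, hence analytic at x = 0.
p(0) = -1,  q(0) = -8.
Indicial equation: r(r-1) + p(0) r + q(0) = 0, i.e. r^2 + (p(0) - 1) r + q(0) = 0, i.e. r^2 - 2 r - 8 = 0.
Discriminant: (-2)^2 - 4(-8) = 36, so r = (2 ± 6)/2.
Solving: r_1 = 4, r_2 = -2.

indicial: r^2 - 2 r - 8 = 0; roots r_1 = 4, r_2 = -2


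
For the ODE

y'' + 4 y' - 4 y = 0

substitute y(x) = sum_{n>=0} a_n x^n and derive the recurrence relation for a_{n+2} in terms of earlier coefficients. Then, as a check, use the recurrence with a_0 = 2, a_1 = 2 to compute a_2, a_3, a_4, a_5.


Substitute y = sum_n a_n x^n.
y''(x) has coefficient (n+2)(n+1) a_{n+2} at x^n;
4 y'(x) has coefficient 4 (n+1) a_{n+1} at x^n;
-4 y(x) has coefficient -4 a_n at x^n.
Matching x^n: (n+2)(n+1) a_{n+2} + 4 (n+1) a_{n+1} - 4 a_n = 0.
Thus a_{n+2} = [-4 (n+1) a_{n+1} + 4 a_n] / ((n+1)(n+2)).

Check with a_0 = 2, a_1 = 2 (apply the recurrence for n = 0, 1, 2, 3): a_0 = 2, a_1 = 2, a_2 = 0, a_3 = 4/3, a_4 = -4/3, a_5 = 4/3.

a_(n+2) = [-4 (n+1) a_(n+1) + 4 a_n] / ((n+1)(n+2)); check: a_0 = 2, a_1 = 2, a_2 = 0, a_3 = 4/3, a_4 = -4/3, a_5 = 4/3


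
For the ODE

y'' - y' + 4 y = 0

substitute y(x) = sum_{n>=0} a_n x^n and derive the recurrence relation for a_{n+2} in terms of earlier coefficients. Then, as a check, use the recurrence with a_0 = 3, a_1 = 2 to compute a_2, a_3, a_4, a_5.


Substitute y = sum_n a_n x^n.
y''(x) has coefficient (n+2)(n+1) a_{n+2} at x^n;
-y'(x) has coefficient -(n+1) a_{n+1} at x^n;
4 y(x) has coefficient 4 a_n at x^n.
Matching x^n: (n+2)(n+1) a_{n+2} - (n+1) a_{n+1} + 4 a_n = 0.
Thus a_{n+2} = [(n+1) a_{n+1} - 4 a_n] / ((n+1)(n+2)).

Check with a_0 = 3, a_1 = 2 (apply the recurrence for n = 0, 1, 2, 3): a_0 = 3, a_1 = 2, a_2 = -5, a_3 = -3, a_4 = 11/12, a_5 = 47/60.

a_(n+2) = [(n+1) a_(n+1) - 4 a_n] / ((n+1)(n+2)); check: a_0 = 3, a_1 = 2, a_2 = -5, a_3 = -3, a_4 = 11/12, a_5 = 47/60


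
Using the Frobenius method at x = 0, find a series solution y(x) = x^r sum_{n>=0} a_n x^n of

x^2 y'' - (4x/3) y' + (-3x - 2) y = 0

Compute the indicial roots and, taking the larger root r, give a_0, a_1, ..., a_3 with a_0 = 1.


Write in Frobenius form y'' + (p(x)/x) y' + (q(x)/x^2) y = 0:
  p(x) = -4/3,  q(x) = -3x - 2.
Indicial equation: r(r-1) + (-4/3) r + (-2) = 0 -> roots r_1 = 3, r_2 = -2/3.
Take r = r_1 = 3. Let y(x) = x^r sum_{n>=0} a_n x^n with a_0 = 1.
Substitute y = x^r sum a_n x^n and match x^{r+n}. The recurrence is
  D(n) a_n - 3 a_{n-1} = 0,  where D(n) = (r+n)(r+n-1) + (-4/3)(r+n) + (-2).
  a_n = 3 / D(n) * a_{n-1}.
Since the indicial polynomial factors as (r - r_1)(r - r_2), D(n) = (r_1 + n - r_1)(r_1 + n - r_2) = n(n + 11/3).
Evaluating step by step (a_0 = 1):
  n = 1: D(1) = 1(1 + 11/3) = 14/3; numerator = 3(1) = 3; a_1 = (3)/(14/3) = 9/14
  n = 2: D(2) = 2(2 + 11/3) = 34/3; numerator = 3(9/14) = 27/14; a_2 = (27/14)/(34/3) = 81/476
  n = 3: D(3) = 3(3 + 11/3) = 20; numerator = 3(81/476) = 243/476; a_3 = (243/476)/(20) = 243/9520

r = 3; a_0 = 1; a_1 = 9/14; a_2 = 81/476; a_3 = 243/9520


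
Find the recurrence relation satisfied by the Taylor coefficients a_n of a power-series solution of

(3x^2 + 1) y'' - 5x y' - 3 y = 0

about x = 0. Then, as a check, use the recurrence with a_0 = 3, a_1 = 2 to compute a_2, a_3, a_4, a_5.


Substitute y = sum_n a_n x^n.
(1 + 3 x^2) y'' contributes (n+2)(n+1) a_{n+2} + 3 n(n-1) a_n at x^n.
-5 x y'(x) contributes -5 n a_n at x^n.
-3 y(x) contributes -3 a_n at x^n.
Matching x^n: (n+2)(n+1) a_{n+2} + (3 n(n-1) - 5 n - 3) a_n = 0.
Thus a_{n+2} = (-3 n(n-1) + 5 n + 3) / ((n+1)(n+2)) * a_n.

Check with a_0 = 3, a_1 = 2 (apply the recurrence for n = 0, 1, 2, 3): a_0 = 3, a_1 = 2, a_2 = 9/2, a_3 = 8/3, a_4 = 21/8, a_5 = 0.

a_(n+2) = (-3 n(n-1) + 5 n + 3) / ((n+1)(n+2)) * a_n; check: a_0 = 3, a_1 = 2, a_2 = 9/2, a_3 = 8/3, a_4 = 21/8, a_5 = 0


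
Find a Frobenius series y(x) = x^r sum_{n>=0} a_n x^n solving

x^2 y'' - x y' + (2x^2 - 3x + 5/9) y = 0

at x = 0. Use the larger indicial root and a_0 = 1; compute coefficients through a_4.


Write in Frobenius form y'' + (p(x)/x) y' + (q(x)/x^2) y = 0:
  p(x) = -1,  q(x) = 2x^2 - 3x + 5/9.
Indicial equation: r(r-1) + (-1) r + (5/9) = 0 -> roots r_1 = 5/3, r_2 = 1/3.
Take r = r_1 = 5/3. Let y(x) = x^r sum_{n>=0} a_n x^n with a_0 = 1.
Substitute y = x^r sum a_n x^n and match x^{r+n}. The recurrence is
  D(n) a_n - 3 a_{n-1} + 2 a_{n-2} = 0,  where D(n) = (r+n)(r+n-1) + (-1)(r+n) + (5/9).
  a_n = [3 a_{n-1} - 2 a_{n-2}] / D(n).
Since the indicial polynomial factors as (r - r_1)(r - r_2), D(n) = (r_1 + n - r_1)(r_1 + n - r_2) = n(n + 4/3).
Evaluating step by step (a_0 = 1):
  n = 1: D(1) = 1(1 + 4/3) = 7/3; numerator = 3(1) = 3; a_1 = (3)/(7/3) = 9/7
  n = 2: D(2) = 2(2 + 4/3) = 20/3; numerator = 3(9/7) - 2(1) = 13/7; a_2 = (13/7)/(20/3) = 39/140
  n = 3: D(3) = 3(3 + 4/3) = 13; numerator = 3(39/140) - 2(9/7) = -243/140; a_3 = (-243/140)/(13) = -243/1820
  n = 4: D(4) = 4(4 + 4/3) = 64/3; numerator = 3(-243/1820) - 2(39/140) = -249/260; a_4 = (-249/260)/(64/3) = -747/16640

r = 5/3; a_0 = 1; a_1 = 9/7; a_2 = 39/140; a_3 = -243/1820; a_4 = -747/16640


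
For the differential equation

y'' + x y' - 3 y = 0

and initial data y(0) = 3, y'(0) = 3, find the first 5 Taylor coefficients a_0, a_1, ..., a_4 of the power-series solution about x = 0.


Ansatz: y(x) = sum_{n>=0} a_n x^n, so y'(x) = sum_{n>=1} n a_n x^(n-1) and y''(x) = sum_{n>=2} n(n-1) a_n x^(n-2).
Substitute into P(x) y'' + Q(x) y' + R(x) y = 0 with P(x) = 1, Q(x) = x, R(x) = -3, and match powers of x.
Initial conditions: a_0 = 3, a_1 = 3.
Setting the coefficient of each power of x to zero and solving order by order (substituting the coefficients already found):
  x^0: 2 a_2 - 3 a_0 = 0  ->  2 a_2 = 3 a_0 = 9  ->  a_2 = 9/2
  x^1: 6 a_3 - 2 a_1 = 0  ->  6 a_3 = 2 a_1 = 6  ->  a_3 = 1
  x^2: 12 a_4 - a_2 = 0  ->  12 a_4 = a_2 = 9/2  ->  a_4 = 3/8
Truncated series: y(x) = 3 + 3 x + (9/2) x^2 + x^3 + (3/8) x^4 + O(x^5).

a_0 = 3; a_1 = 3; a_2 = 9/2; a_3 = 1; a_4 = 3/8


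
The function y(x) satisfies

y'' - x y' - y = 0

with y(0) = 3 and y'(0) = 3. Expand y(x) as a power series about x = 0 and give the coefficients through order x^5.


Ansatz: y(x) = sum_{n>=0} a_n x^n, so y'(x) = sum_{n>=1} n a_n x^(n-1) and y''(x) = sum_{n>=2} n(n-1) a_n x^(n-2).
Substitute into P(x) y'' + Q(x) y' + R(x) y = 0 with P(x) = 1, Q(x) = -x, R(x) = -1, and match powers of x.
Initial conditions: a_0 = 3, a_1 = 3.
Setting the coefficient of each power of x to zero and solving order by order (substituting the coefficients already found):
  x^0: 2 a_2 - a_0 = 0  ->  2 a_2 = a_0 = 3  ->  a_2 = 3/2
  x^1: 6 a_3 - 2 a_1 = 0  ->  6 a_3 = 2 a_1 = 6  ->  a_3 = 1
  x^2: 12 a_4 - 3 a_2 = 0  ->  12 a_4 = 3 a_2 = 9/2  ->  a_4 = 3/8
  x^3: 20 a_5 - 4 a_3 = 0  ->  20 a_5 = 4 a_3 = 4  ->  a_5 = 1/5
Truncated series: y(x) = 3 + 3 x + (3/2) x^2 + x^3 + (3/8) x^4 + (1/5) x^5 + O(x^6).

a_0 = 3; a_1 = 3; a_2 = 3/2; a_3 = 1; a_4 = 3/8; a_5 = 1/5


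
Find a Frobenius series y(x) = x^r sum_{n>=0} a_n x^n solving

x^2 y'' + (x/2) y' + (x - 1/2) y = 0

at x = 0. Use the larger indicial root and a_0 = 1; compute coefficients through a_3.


Write in Frobenius form y'' + (p(x)/x) y' + (q(x)/x^2) y = 0:
  p(x) = 1/2,  q(x) = x - 1/2.
Indicial equation: r(r-1) + (1/2) r + (-1/2) = 0 -> roots r_1 = 1, r_2 = -1/2.
Take r = r_1 = 1. Let y(x) = x^r sum_{n>=0} a_n x^n with a_0 = 1.
Substitute y = x^r sum a_n x^n and match x^{r+n}. The recurrence is
  D(n) a_n + 1 a_{n-1} = 0,  where D(n) = (r+n)(r+n-1) + (1/2)(r+n) + (-1/2).
  a_n = -1 / D(n) * a_{n-1}.
Since the indicial polynomial factors as (r - r_1)(r - r_2), D(n) = (r_1 + n - r_1)(r_1 + n - r_2) = n(n + 3/2).
Evaluating step by step (a_0 = 1):
  n = 1: D(1) = 1(1 + 3/2) = 5/2; numerator = -1(1) = -1; a_1 = (-1)/(5/2) = -2/5
  n = 2: D(2) = 2(2 + 3/2) = 7; numerator = -1(-2/5) = 2/5; a_2 = (2/5)/(7) = 2/35
  n = 3: D(3) = 3(3 + 3/2) = 27/2; numerator = -1(2/35) = -2/35; a_3 = (-2/35)/(27/2) = -4/945

r = 1; a_0 = 1; a_1 = -2/5; a_2 = 2/35; a_3 = -4/945


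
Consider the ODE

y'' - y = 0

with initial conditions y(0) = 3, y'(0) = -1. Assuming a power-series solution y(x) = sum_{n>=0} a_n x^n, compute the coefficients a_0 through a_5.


Ansatz: y(x) = sum_{n>=0} a_n x^n, so y'(x) = sum_{n>=1} n a_n x^(n-1) and y''(x) = sum_{n>=2} n(n-1) a_n x^(n-2).
Substitute into P(x) y'' + Q(x) y' + R(x) y = 0 with P(x) = 1, Q(x) = 0, R(x) = -1, and match powers of x.
Initial conditions: a_0 = 3, a_1 = -1.
Setting the coefficient of each power of x to zero and solving order by order (substituting the coefficients already found):
  x^0: 2 a_2 - a_0 = 0  ->  2 a_2 = a_0 = 3  ->  a_2 = 3/2
  x^1: 6 a_3 - a_1 = 0  ->  6 a_3 = a_1 = -1  ->  a_3 = -1/6
  x^2: 12 a_4 - a_2 = 0  ->  12 a_4 = a_2 = 3/2  ->  a_4 = 1/8
  x^3: 20 a_5 - a_3 = 0  ->  20 a_5 = a_3 = -1/6  ->  a_5 = -1/120
Truncated series: y(x) = 3 - x + (3/2) x^2 - (1/6) x^3 + (1/8) x^4 - (1/120) x^5 + O(x^6).

a_0 = 3; a_1 = -1; a_2 = 3/2; a_3 = -1/6; a_4 = 1/8; a_5 = -1/120


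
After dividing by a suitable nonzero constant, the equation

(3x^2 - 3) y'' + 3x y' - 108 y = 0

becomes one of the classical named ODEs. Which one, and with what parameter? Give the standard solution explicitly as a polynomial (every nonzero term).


All three coefficients share the factor -3; dividing through by -3 gives  (1 - x^2) y'' - x y' + 36 y = 0.
This matches the Chebyshev equation (1 - x^2) y'' - x y' + n^2 y = 0 (note the -x y' term, not -2x y') with n^2 = 36, so n = 6; the polynomial solution is T_6(x).
With y = sum_k a_k x^k, matching x^k gives (k+2)(k+1) a_{k+2} = (k^2 - n^2) a_k = (k - 6)(k + 6) a_k. The right side vanishes at k = 6, so the series with the parity of 6 terminates at degree 6.
Standard normalization: leading coefficient of T_n is 2^(n-1), so a_6 = 2^5 = 32. Work downward with a_k = (k+1)(k+2) a_{k+2} / ((k - 6)(k + 6)):
  a_4 = (5)(6)(32) / ((4 - 6)(4 + 6)) = 960/(-20) = -48
  a_2 = (3)(4)(-48) / ((2 - 6)(2 + 6)) = -576/(-32) = 18
  a_0 = (1)(2)(18) / ((0 - 6)(0 + 6)) = 36/(-36) = -1
Hence T_6(x) = 32 x^6 - 48 x^4 + 18 x^2 - 1.

T_6(x); series = 32 x^6 - 48 x^4 + 18 x^2 - 1


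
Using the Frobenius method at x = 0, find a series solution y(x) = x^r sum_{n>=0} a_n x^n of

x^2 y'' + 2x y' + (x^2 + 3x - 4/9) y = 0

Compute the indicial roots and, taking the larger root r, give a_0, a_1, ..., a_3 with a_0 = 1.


Write in Frobenius form y'' + (p(x)/x) y' + (q(x)/x^2) y = 0:
  p(x) = 2,  q(x) = x^2 + 3x - 4/9.
Indicial equation: r(r-1) + (2) r + (-4/9) = 0 -> roots r_1 = 1/3, r_2 = -4/3.
Take r = r_1 = 1/3. Let y(x) = x^r sum_{n>=0} a_n x^n with a_0 = 1.
Substitute y = x^r sum a_n x^n and match x^{r+n}. The recurrence is
  D(n) a_n + 3 a_{n-1} + 1 a_{n-2} = 0,  where D(n) = (r+n)(r+n-1) + (2)(r+n) + (-4/9).
  a_n = [-3 a_{n-1} - 1 a_{n-2}] / D(n).
Since the indicial polynomial factors as (r - r_1)(r - r_2), D(n) = (r_1 + n - r_1)(r_1 + n - r_2) = n(n + 5/3).
Evaluating step by step (a_0 = 1):
  n = 1: D(1) = 1(1 + 5/3) = 8/3; numerator = -3(1) = -3; a_1 = (-3)/(8/3) = -9/8
  n = 2: D(2) = 2(2 + 5/3) = 22/3; numerator = -3(-9/8) - 1(1) = 19/8; a_2 = (19/8)/(22/3) = 57/176
  n = 3: D(3) = 3(3 + 5/3) = 14; numerator = -3(57/176) - 1(-9/8) = 27/176; a_3 = (27/176)/(14) = 27/2464

r = 1/3; a_0 = 1; a_1 = -9/8; a_2 = 57/176; a_3 = 27/2464


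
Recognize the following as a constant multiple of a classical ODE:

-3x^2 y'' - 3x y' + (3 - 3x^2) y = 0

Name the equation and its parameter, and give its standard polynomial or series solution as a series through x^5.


All three coefficients share the factor -3; dividing through by -3 gives  x^2 y'' + x y' + (x^2 - 1) y = 0.
This matches the Bessel equation x^2 y'' + x y' + (x^2 - nu^2) y = 0 with nu^2 = 1, so nu = 1; the solution bounded at x = 0 is J_1(x).
Frobenius at x = 0: indicial roots ±nu; for r = nu the recurrence k(k + 2nu) c_k = -c_{k-2} gives the standard series J_nu(x) = sum_{k>=0} (-1)^k / (k! (k+nu)!) (x/2)^(2k+nu). Evaluate the first 3 terms:
  k = 0: (-1)^0 / (0! * 1! * 2^1) x^1 = 1/(1*1*2) x^1 = (1/2) x^1
  k = 1: (-1)^1 / (1! * 2! * 2^3) x^3 = -1/(1*2*8) x^3 = (-1/16) x^3
  k = 2: (-1)^2 / (2! * 3! * 2^5) x^5 = 1/(2*6*32) x^5 = (1/384) x^5
Hence J_1(x) = x^5/384 - x^3/16 + x/2 + ....

J_1(x); series = x^5/384 - x^3/16 + x/2


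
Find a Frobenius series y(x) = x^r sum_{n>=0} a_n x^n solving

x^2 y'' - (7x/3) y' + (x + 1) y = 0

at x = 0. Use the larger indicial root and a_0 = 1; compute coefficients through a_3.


Write in Frobenius form y'' + (p(x)/x) y' + (q(x)/x^2) y = 0:
  p(x) = -7/3,  q(x) = x + 1.
Indicial equation: r(r-1) + (-7/3) r + (1) = 0 -> roots r_1 = 3, r_2 = 1/3.
Take r = r_1 = 3. Let y(x) = x^r sum_{n>=0} a_n x^n with a_0 = 1.
Substitute y = x^r sum a_n x^n and match x^{r+n}. The recurrence is
  D(n) a_n + 1 a_{n-1} = 0,  where D(n) = (r+n)(r+n-1) + (-7/3)(r+n) + (1).
  a_n = -1 / D(n) * a_{n-1}.
Since the indicial polynomial factors as (r - r_1)(r - r_2), D(n) = (r_1 + n - r_1)(r_1 + n - r_2) = n(n + 8/3).
Evaluating step by step (a_0 = 1):
  n = 1: D(1) = 1(1 + 8/3) = 11/3; numerator = -1(1) = -1; a_1 = (-1)/(11/3) = -3/11
  n = 2: D(2) = 2(2 + 8/3) = 28/3; numerator = -1(-3/11) = 3/11; a_2 = (3/11)/(28/3) = 9/308
  n = 3: D(3) = 3(3 + 8/3) = 17; numerator = -1(9/308) = -9/308; a_3 = (-9/308)/(17) = -9/5236

r = 3; a_0 = 1; a_1 = -3/11; a_2 = 9/308; a_3 = -9/5236


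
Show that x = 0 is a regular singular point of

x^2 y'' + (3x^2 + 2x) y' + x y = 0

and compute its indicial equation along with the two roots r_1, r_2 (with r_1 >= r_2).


Divide by x^2 to reach normal form y'' + P_1(x) y' + P_2(x) y = 0 with P_1(x) = 3 + 2/x and P_2(x) = 1/x.
x = 0 is a singular point because the y'-coefficient 3 + 2/x has a pole at x = 0 and the y-coefficient 1/x has a pole at x = 0.
It is a regular singular point because x P_1(x) = p(x) = 3x + 2 and x^2 P_2(x) = q(x) = x are polynomials, hence analytic at x = 0.
p(0) = 2,  q(0) = 0.
Indicial equation: r(r-1) + p(0) r + q(0) = 0, i.e. r^2 + (p(0) - 1) r + q(0) = 0, i.e. r^2 + 1 r = 0.
Discriminant: (1)^2 - 4(0) = 1, so r = (-1 ± 1)/2.
Solving: r_1 = 0, r_2 = -1.

indicial: r^2 + 1 r = 0; roots r_1 = 0, r_2 = -1


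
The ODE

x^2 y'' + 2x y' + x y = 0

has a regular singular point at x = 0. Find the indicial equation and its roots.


Divide by x^2 to reach normal form y'' + P_1(x) y' + P_2(x) y = 0 with P_1(x) = 2/x and P_2(x) = 1/x.
x = 0 is a singular point because the y'-coefficient 2/x has a pole at x = 0 and the y-coefficient 1/x has a pole at x = 0.
It is a regular singular point because x P_1(x) = p(x) = 2 and x^2 P_2(x) = q(x) = x are polynomials, hence analytic at x = 0.
p(0) = 2,  q(0) = 0.
Indicial equation: r(r-1) + p(0) r + q(0) = 0, i.e. r^2 + (p(0) - 1) r + q(0) = 0, i.e. r^2 + 1 r = 0.
Discriminant: (1)^2 - 4(0) = 1, so r = (-1 ± 1)/2.
Solving: r_1 = 0, r_2 = -1.

indicial: r^2 + 1 r = 0; roots r_1 = 0, r_2 = -1


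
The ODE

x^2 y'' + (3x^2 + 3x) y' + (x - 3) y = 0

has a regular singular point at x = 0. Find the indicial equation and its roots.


Divide by x^2 to reach normal form y'' + P_1(x) y' + P_2(x) y = 0 with P_1(x) = 3 + 3/x and P_2(x) = 1/x - 3/x^2.
x = 0 is a singular point because the y'-coefficient 3 + 3/x has a pole at x = 0 and the y-coefficient 1/x - 3/x^2 has a pole at x = 0.
It is a regular singular point because x P_1(x) = p(x) = 3x + 3 and x^2 P_2(x) = q(x) = x - 3 are polynomials, hence analytic at x = 0.
p(0) = 3,  q(0) = -3.
Indicial equation: r(r-1) + p(0) r + q(0) = 0, i.e. r^2 + (p(0) - 1) r + q(0) = 0, i.e. r^2 + 2 r - 3 = 0.
Discriminant: (2)^2 - 4(-3) = 16, so r = (-2 ± 4)/2.
Solving: r_1 = 1, r_2 = -3.

indicial: r^2 + 2 r - 3 = 0; roots r_1 = 1, r_2 = -3


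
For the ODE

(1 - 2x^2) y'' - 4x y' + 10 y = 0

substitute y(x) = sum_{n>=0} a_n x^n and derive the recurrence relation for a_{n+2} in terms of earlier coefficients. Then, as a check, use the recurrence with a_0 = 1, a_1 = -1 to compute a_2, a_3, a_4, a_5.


Substitute y = sum_n a_n x^n.
(1 - 2 x^2) y'' contributes (n+2)(n+1) a_{n+2} - 2 n(n-1) a_n at x^n.
-4 x y'(x) contributes -4 n a_n at x^n.
10 y(x) contributes 10 a_n at x^n.
Matching x^n: (n+2)(n+1) a_{n+2} + (-2 n(n-1) - 4 n + 10) a_n = 0.
Thus a_{n+2} = (2 n(n-1) + 4 n - 10) / ((n+1)(n+2)) * a_n.

Check with a_0 = 1, a_1 = -1 (apply the recurrence for n = 0, 1, 2, 3): a_0 = 1, a_1 = -1, a_2 = -5, a_3 = 1, a_4 = -5/6, a_5 = 7/10.

a_(n+2) = (2 n(n-1) + 4 n - 10) / ((n+1)(n+2)) * a_n; check: a_0 = 1, a_1 = -1, a_2 = -5, a_3 = 1, a_4 = -5/6, a_5 = 7/10


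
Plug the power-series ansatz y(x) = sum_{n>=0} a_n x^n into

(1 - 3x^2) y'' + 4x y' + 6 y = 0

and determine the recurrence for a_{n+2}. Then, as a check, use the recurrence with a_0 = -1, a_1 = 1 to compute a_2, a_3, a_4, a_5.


Substitute y = sum_n a_n x^n.
(1 - 3 x^2) y'' contributes (n+2)(n+1) a_{n+2} - 3 n(n-1) a_n at x^n.
4 x y'(x) contributes 4 n a_n at x^n.
6 y(x) contributes 6 a_n at x^n.
Matching x^n: (n+2)(n+1) a_{n+2} + (-3 n(n-1) + 4 n + 6) a_n = 0.
Thus a_{n+2} = (3 n(n-1) - 4 n - 6) / ((n+1)(n+2)) * a_n.

Check with a_0 = -1, a_1 = 1 (apply the recurrence for n = 0, 1, 2, 3): a_0 = -1, a_1 = 1, a_2 = 3, a_3 = -5/3, a_4 = -2, a_5 = 0.

a_(n+2) = (3 n(n-1) - 4 n - 6) / ((n+1)(n+2)) * a_n; check: a_0 = -1, a_1 = 1, a_2 = 3, a_3 = -5/3, a_4 = -2, a_5 = 0


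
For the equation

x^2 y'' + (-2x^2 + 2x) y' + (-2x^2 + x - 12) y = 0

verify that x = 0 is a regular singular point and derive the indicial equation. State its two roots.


Divide by x^2 to reach normal form y'' + P_1(x) y' + P_2(x) y = 0 with P_1(x) = -2 + 2/x and P_2(x) = -2 + 1/x - 12/x^2.
x = 0 is a singular point because the y'-coefficient -2 + 2/x has a pole at x = 0 and the y-coefficient -2 + 1/x - 12/x^2 has a pole at x = 0.
It is a regular singular point because x P_1(x) = p(x) = 2 - 2x and x^2 P_2(x) = q(x) = -2x^2 + x - 12 are polynomials, hence analytic at x = 0.
p(0) = 2,  q(0) = -12.
Indicial equation: r(r-1) + p(0) r + q(0) = 0, i.e. r^2 + (p(0) - 1) r + q(0) = 0, i.e. r^2 + 1 r - 12 = 0.
Discriminant: (1)^2 - 4(-12) = 49, so r = (-1 ± 7)/2.
Solving: r_1 = 3, r_2 = -4.

indicial: r^2 + 1 r - 12 = 0; roots r_1 = 3, r_2 = -4


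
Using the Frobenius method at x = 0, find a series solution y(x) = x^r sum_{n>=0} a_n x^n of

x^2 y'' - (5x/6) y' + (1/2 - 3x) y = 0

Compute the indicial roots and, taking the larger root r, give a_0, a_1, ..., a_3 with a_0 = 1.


Write in Frobenius form y'' + (p(x)/x) y' + (q(x)/x^2) y = 0:
  p(x) = -5/6,  q(x) = 1/2 - 3x.
Indicial equation: r(r-1) + (-5/6) r + (1/2) = 0 -> roots r_1 = 3/2, r_2 = 1/3.
Take r = r_1 = 3/2. Let y(x) = x^r sum_{n>=0} a_n x^n with a_0 = 1.
Substitute y = x^r sum a_n x^n and match x^{r+n}. The recurrence is
  D(n) a_n - 3 a_{n-1} = 0,  where D(n) = (r+n)(r+n-1) + (-5/6)(r+n) + (1/2).
  a_n = 3 / D(n) * a_{n-1}.
Since the indicial polynomial factors as (r - r_1)(r - r_2), D(n) = (r_1 + n - r_1)(r_1 + n - r_2) = n(n + 7/6).
Evaluating step by step (a_0 = 1):
  n = 1: D(1) = 1(1 + 7/6) = 13/6; numerator = 3(1) = 3; a_1 = (3)/(13/6) = 18/13
  n = 2: D(2) = 2(2 + 7/6) = 19/3; numerator = 3(18/13) = 54/13; a_2 = (54/13)/(19/3) = 162/247
  n = 3: D(3) = 3(3 + 7/6) = 25/2; numerator = 3(162/247) = 486/247; a_3 = (486/247)/(25/2) = 972/6175

r = 3/2; a_0 = 1; a_1 = 18/13; a_2 = 162/247; a_3 = 972/6175


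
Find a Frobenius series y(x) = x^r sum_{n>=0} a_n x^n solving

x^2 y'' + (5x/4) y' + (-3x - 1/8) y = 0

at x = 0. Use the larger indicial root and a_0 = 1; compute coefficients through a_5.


Write in Frobenius form y'' + (p(x)/x) y' + (q(x)/x^2) y = 0:
  p(x) = 5/4,  q(x) = -3x - 1/8.
Indicial equation: r(r-1) + (5/4) r + (-1/8) = 0 -> roots r_1 = 1/4, r_2 = -1/2.
Take r = r_1 = 1/4. Let y(x) = x^r sum_{n>=0} a_n x^n with a_0 = 1.
Substitute y = x^r sum a_n x^n and match x^{r+n}. The recurrence is
  D(n) a_n - 3 a_{n-1} = 0,  where D(n) = (r+n)(r+n-1) + (5/4)(r+n) + (-1/8).
  a_n = 3 / D(n) * a_{n-1}.
Since the indicial polynomial factors as (r - r_1)(r - r_2), D(n) = (r_1 + n - r_1)(r_1 + n - r_2) = n(n + 3/4).
Evaluating step by step (a_0 = 1):
  n = 1: D(1) = 1(1 + 3/4) = 7/4; numerator = 3(1) = 3; a_1 = (3)/(7/4) = 12/7
  n = 2: D(2) = 2(2 + 3/4) = 11/2; numerator = 3(12/7) = 36/7; a_2 = (36/7)/(11/2) = 72/77
  n = 3: D(3) = 3(3 + 3/4) = 45/4; numerator = 3(72/77) = 216/77; a_3 = (216/77)/(45/4) = 96/385
  n = 4: D(4) = 4(4 + 3/4) = 19; numerator = 3(96/385) = 288/385; a_4 = (288/385)/(19) = 288/7315
  n = 5: D(5) = 5(5 + 3/4) = 115/4; numerator = 3(288/7315) = 864/7315; a_5 = (864/7315)/(115/4) = 3456/841225

r = 1/4; a_0 = 1; a_1 = 12/7; a_2 = 72/77; a_3 = 96/385; a_4 = 288/7315; a_5 = 3456/841225


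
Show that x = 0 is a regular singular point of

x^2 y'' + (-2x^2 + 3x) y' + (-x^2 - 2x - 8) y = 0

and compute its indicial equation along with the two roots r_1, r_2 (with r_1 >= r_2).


Divide by x^2 to reach normal form y'' + P_1(x) y' + P_2(x) y = 0 with P_1(x) = -2 + 3/x and P_2(x) = -1 - 2/x - 8/x^2.
x = 0 is a singular point because the y'-coefficient -2 + 3/x has a pole at x = 0 and the y-coefficient -1 - 2/x - 8/x^2 has a pole at x = 0.
It is a regular singular point because x P_1(x) = p(x) = 3 - 2x and x^2 P_2(x) = q(x) = -x^2 - 2x - 8 are polynomials, hence analytic at x = 0.
p(0) = 3,  q(0) = -8.
Indicial equation: r(r-1) + p(0) r + q(0) = 0, i.e. r^2 + (p(0) - 1) r + q(0) = 0, i.e. r^2 + 2 r - 8 = 0.
Discriminant: (2)^2 - 4(-8) = 36, so r = (-2 ± 6)/2.
Solving: r_1 = 2, r_2 = -4.

indicial: r^2 + 2 r - 8 = 0; roots r_1 = 2, r_2 = -4


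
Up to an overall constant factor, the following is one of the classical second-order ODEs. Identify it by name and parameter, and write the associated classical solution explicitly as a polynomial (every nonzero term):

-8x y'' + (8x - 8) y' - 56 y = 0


All three coefficients share the factor -8; dividing through by -8 gives  x y'' + (1 - x) y' + 7 y = 0.
This matches the Laguerre equation x y'' + (1 - x) y' + n y = 0 with n = 7; the polynomial solution is L_7(x).
With y = sum_k a_k x^k, matching x^k gives (k+1)k a_{k+1} + (k+1) a_{k+1} - k a_k + n a_k = 0, i.e. (k+1)^2 a_{k+1} = (k - n) a_k = (k - 7) a_k. The right side vanishes at k = 7, so the series terminates at degree 7.
Standard normalization L_n(0) = 1 gives a_0 = 1. Work upward with a_{k+1} = (k - 7) a_k / (k+1)^2:
  a_1 = (0 - 7)(1) / 1^2 = -7/1 = -7
  a_2 = (1 - 7)(-7) / 2^2 = 42/4 = 21/2
  a_3 = (2 - 7)(21/2) / 3^2 = (-105/2)/9 = -35/6
  a_4 = (3 - 7)(-35/6) / 4^2 = (70/3)/16 = 35/24
  a_5 = (4 - 7)(35/24) / 5^2 = (-35/8)/25 = -7/40
  a_6 = (5 - 7)(-7/40) / 6^2 = (7/20)/36 = 7/720
  a_7 = (6 - 7)(7/720) / 7^2 = (-7/720)/49 = -1/5040
Hence L_7(x) = -x^7/5040 + 7 x^6/720 - 7 x^5/40 + 35 x^4/24 - 35 x^3/6 + 21 x^2/2 - 7 x + 1.

L_7(x); series = -x^7/5040 + 7 x^6/720 - 7 x^5/40 + 35 x^4/24 - 35 x^3/6 + 21 x^2/2 - 7 x + 1


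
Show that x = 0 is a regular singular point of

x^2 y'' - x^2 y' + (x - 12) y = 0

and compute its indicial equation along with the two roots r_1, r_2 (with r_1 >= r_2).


Divide by x^2 to reach normal form y'' + P_1(x) y' + P_2(x) y = 0 with P_1(x) = -1 and P_2(x) = 1/x - 12/x^2.
x = 0 is a singular point because the y-coefficient 1/x - 12/x^2 has a pole at x = 0.
It is a regular singular point because x P_1(x) = p(x) = -x and x^2 P_2(x) = q(x) = x - 12 are polynomials, hence analytic at x = 0.
p(0) = 0,  q(0) = -12.
Indicial equation: r(r-1) + p(0) r + q(0) = 0, i.e. r^2 + (p(0) - 1) r + q(0) = 0, i.e. r^2 - 1 r - 12 = 0.
Discriminant: (-1)^2 - 4(-12) = 49, so r = (1 ± 7)/2.
Solving: r_1 = 4, r_2 = -3.

indicial: r^2 - 1 r - 12 = 0; roots r_1 = 4, r_2 = -3


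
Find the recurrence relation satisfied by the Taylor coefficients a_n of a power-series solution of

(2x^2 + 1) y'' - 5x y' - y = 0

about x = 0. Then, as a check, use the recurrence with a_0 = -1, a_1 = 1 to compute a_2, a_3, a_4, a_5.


Substitute y = sum_n a_n x^n.
(1 + 2 x^2) y'' contributes (n+2)(n+1) a_{n+2} + 2 n(n-1) a_n at x^n.
-5 x y'(x) contributes -5 n a_n at x^n.
-y(x) contributes -1 a_n at x^n.
Matching x^n: (n+2)(n+1) a_{n+2} + (2 n(n-1) - 5 n - 1) a_n = 0.
Thus a_{n+2} = (-2 n(n-1) + 5 n + 1) / ((n+1)(n+2)) * a_n.

Check with a_0 = -1, a_1 = 1 (apply the recurrence for n = 0, 1, 2, 3): a_0 = -1, a_1 = 1, a_2 = -1/2, a_3 = 1, a_4 = -7/24, a_5 = 1/5.

a_(n+2) = (-2 n(n-1) + 5 n + 1) / ((n+1)(n+2)) * a_n; check: a_0 = -1, a_1 = 1, a_2 = -1/2, a_3 = 1, a_4 = -7/24, a_5 = 1/5


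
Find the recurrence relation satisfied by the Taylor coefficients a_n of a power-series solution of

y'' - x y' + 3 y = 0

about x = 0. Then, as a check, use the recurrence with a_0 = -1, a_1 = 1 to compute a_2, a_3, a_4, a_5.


Substitute y = sum_n a_n x^n.
y''(x) has coefficient (n+2)(n+1) a_{n+2} at x^n;
-x y'(x) has coefficient -n a_n at x^n (shift);
3 y(x) has coefficient 3 a_n at x^n.
Matching x^n: (n+2)(n+1) a_{n+2} + (-n + 3) a_n = 0.
Thus a_{n+2} = (n - 3) / ((n+1)(n+2)) * a_n.

Check with a_0 = -1, a_1 = 1 (apply the recurrence for n = 0, 1, 2, 3): a_0 = -1, a_1 = 1, a_2 = 3/2, a_3 = -1/3, a_4 = -1/8, a_5 = 0.

a_(n+2) = (n - 3) / ((n+1)(n+2)) * a_n; check: a_0 = -1, a_1 = 1, a_2 = 3/2, a_3 = -1/3, a_4 = -1/8, a_5 = 0


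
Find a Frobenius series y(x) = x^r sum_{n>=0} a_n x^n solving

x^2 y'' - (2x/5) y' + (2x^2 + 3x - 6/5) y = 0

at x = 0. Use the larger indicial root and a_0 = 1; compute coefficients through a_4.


Write in Frobenius form y'' + (p(x)/x) y' + (q(x)/x^2) y = 0:
  p(x) = -2/5,  q(x) = 2x^2 + 3x - 6/5.
Indicial equation: r(r-1) + (-2/5) r + (-6/5) = 0 -> roots r_1 = 2, r_2 = -3/5.
Take r = r_1 = 2. Let y(x) = x^r sum_{n>=0} a_n x^n with a_0 = 1.
Substitute y = x^r sum a_n x^n and match x^{r+n}. The recurrence is
  D(n) a_n + 3 a_{n-1} + 2 a_{n-2} = 0,  where D(n) = (r+n)(r+n-1) + (-2/5)(r+n) + (-6/5).
  a_n = [-3 a_{n-1} - 2 a_{n-2}] / D(n).
Since the indicial polynomial factors as (r - r_1)(r - r_2), D(n) = (r_1 + n - r_1)(r_1 + n - r_2) = n(n + 13/5).
Evaluating step by step (a_0 = 1):
  n = 1: D(1) = 1(1 + 13/5) = 18/5; numerator = -3(1) = -3; a_1 = (-3)/(18/5) = -5/6
  n = 2: D(2) = 2(2 + 13/5) = 46/5; numerator = -3(-5/6) - 2(1) = 1/2; a_2 = (1/2)/(46/5) = 5/92
  n = 3: D(3) = 3(3 + 13/5) = 84/5; numerator = -3(5/92) - 2(-5/6) = 415/276; a_3 = (415/276)/(84/5) = 2075/23184
  n = 4: D(4) = 4(4 + 13/5) = 132/5; numerator = -3(2075/23184) - 2(5/92) = -2915/7728; a_4 = (-2915/7728)/(132/5) = -1325/92736

r = 2; a_0 = 1; a_1 = -5/6; a_2 = 5/92; a_3 = 2075/23184; a_4 = -1325/92736


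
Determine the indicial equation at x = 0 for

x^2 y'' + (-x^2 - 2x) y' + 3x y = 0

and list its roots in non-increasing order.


Divide by x^2 to reach normal form y'' + P_1(x) y' + P_2(x) y = 0 with P_1(x) = -1 - 2/x and P_2(x) = 3/x.
x = 0 is a singular point because the y'-coefficient -1 - 2/x has a pole at x = 0 and the y-coefficient 3/x has a pole at x = 0.
It is a regular singular point because x P_1(x) = p(x) = -x - 2 and x^2 P_2(x) = q(x) = 3x are polynomials, hence analytic at x = 0.
p(0) = -2,  q(0) = 0.
Indicial equation: r(r-1) + p(0) r + q(0) = 0, i.e. r^2 + (p(0) - 1) r + q(0) = 0, i.e. r^2 - 3 r = 0.
Discriminant: (-3)^2 - 4(0) = 9, so r = (3 ± 3)/2.
Solving: r_1 = 3, r_2 = 0.

indicial: r^2 - 3 r = 0; roots r_1 = 3, r_2 = 0


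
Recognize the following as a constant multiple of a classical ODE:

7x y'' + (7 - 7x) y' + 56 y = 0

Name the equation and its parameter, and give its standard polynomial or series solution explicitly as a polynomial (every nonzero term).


All three coefficients share the factor 7; dividing through by 7 gives  x y'' + (1 - x) y' + 8 y = 0.
This matches the Laguerre equation x y'' + (1 - x) y' + n y = 0 with n = 8; the polynomial solution is L_8(x).
With y = sum_k a_k x^k, matching x^k gives (k+1)k a_{k+1} + (k+1) a_{k+1} - k a_k + n a_k = 0, i.e. (k+1)^2 a_{k+1} = (k - n) a_k = (k - 8) a_k. The right side vanishes at k = 8, so the series terminates at degree 8.
Standard normalization L_n(0) = 1 gives a_0 = 1. Work upward with a_{k+1} = (k - 8) a_k / (k+1)^2:
  a_1 = (0 - 8)(1) / 1^2 = -8/1 = -8
  a_2 = (1 - 8)(-8) / 2^2 = 56/4 = 14
  a_3 = (2 - 8)(14) / 3^2 = -84/9 = -28/3
  a_4 = (3 - 8)(-28/3) / 4^2 = (140/3)/16 = 35/12
  a_5 = (4 - 8)(35/12) / 5^2 = (-35/3)/25 = -7/15
  a_6 = (5 - 8)(-7/15) / 6^2 = (7/5)/36 = 7/180
  a_7 = (6 - 8)(7/180) / 7^2 = (-7/90)/49 = -1/630
  a_8 = (7 - 8)(-1/630) / 8^2 = (1/630)/64 = 1/40320
Hence L_8(x) = x^8/40320 - x^7/630 + 7 x^6/180 - 7 x^5/15 + 35 x^4/12 - 28 x^3/3 + 14 x^2 - 8 x + 1.

L_8(x); series = x^8/40320 - x^7/630 + 7 x^6/180 - 7 x^5/15 + 35 x^4/12 - 28 x^3/3 + 14 x^2 - 8 x + 1


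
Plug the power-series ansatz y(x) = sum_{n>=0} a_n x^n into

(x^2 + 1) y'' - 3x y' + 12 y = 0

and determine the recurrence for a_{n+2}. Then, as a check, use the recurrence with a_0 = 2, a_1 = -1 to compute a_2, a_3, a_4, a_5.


Substitute y = sum_n a_n x^n.
(1 + 1 x^2) y'' contributes (n+2)(n+1) a_{n+2} + n(n-1) a_n at x^n.
-3 x y'(x) contributes -3 n a_n at x^n.
12 y(x) contributes 12 a_n at x^n.
Matching x^n: (n+2)(n+1) a_{n+2} + (n(n-1) - 3 n + 12) a_n = 0.
Thus a_{n+2} = (-n(n-1) + 3 n - 12) / ((n+1)(n+2)) * a_n.

Check with a_0 = 2, a_1 = -1 (apply the recurrence for n = 0, 1, 2, 3): a_0 = 2, a_1 = -1, a_2 = -12, a_3 = 3/2, a_4 = 8, a_5 = -27/40.

a_(n+2) = (-n(n-1) + 3 n - 12) / ((n+1)(n+2)) * a_n; check: a_0 = 2, a_1 = -1, a_2 = -12, a_3 = 3/2, a_4 = 8, a_5 = -27/40


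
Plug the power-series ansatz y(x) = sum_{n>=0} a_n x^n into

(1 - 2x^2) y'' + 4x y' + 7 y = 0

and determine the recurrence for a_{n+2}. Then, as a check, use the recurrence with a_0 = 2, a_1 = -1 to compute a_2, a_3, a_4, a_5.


Substitute y = sum_n a_n x^n.
(1 - 2 x^2) y'' contributes (n+2)(n+1) a_{n+2} - 2 n(n-1) a_n at x^n.
4 x y'(x) contributes 4 n a_n at x^n.
7 y(x) contributes 7 a_n at x^n.
Matching x^n: (n+2)(n+1) a_{n+2} + (-2 n(n-1) + 4 n + 7) a_n = 0.
Thus a_{n+2} = (2 n(n-1) - 4 n - 7) / ((n+1)(n+2)) * a_n.

Check with a_0 = 2, a_1 = -1 (apply the recurrence for n = 0, 1, 2, 3): a_0 = 2, a_1 = -1, a_2 = -7, a_3 = 11/6, a_4 = 77/12, a_5 = -77/120.

a_(n+2) = (2 n(n-1) - 4 n - 7) / ((n+1)(n+2)) * a_n; check: a_0 = 2, a_1 = -1, a_2 = -7, a_3 = 11/6, a_4 = 77/12, a_5 = -77/120


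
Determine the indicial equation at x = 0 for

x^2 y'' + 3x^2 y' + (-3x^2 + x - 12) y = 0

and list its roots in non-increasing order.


Divide by x^2 to reach normal form y'' + P_1(x) y' + P_2(x) y = 0 with P_1(x) = 3 and P_2(x) = -3 + 1/x - 12/x^2.
x = 0 is a singular point because the y-coefficient -3 + 1/x - 12/x^2 has a pole at x = 0.
It is a regular singular point because x P_1(x) = p(x) = 3x and x^2 P_2(x) = q(x) = -3x^2 + x - 12 are polynomials, hence analytic at x = 0.
p(0) = 0,  q(0) = -12.
Indicial equation: r(r-1) + p(0) r + q(0) = 0, i.e. r^2 + (p(0) - 1) r + q(0) = 0, i.e. r^2 - 1 r - 12 = 0.
Discriminant: (-1)^2 - 4(-12) = 49, so r = (1 ± 7)/2.
Solving: r_1 = 4, r_2 = -3.

indicial: r^2 - 1 r - 12 = 0; roots r_1 = 4, r_2 = -3


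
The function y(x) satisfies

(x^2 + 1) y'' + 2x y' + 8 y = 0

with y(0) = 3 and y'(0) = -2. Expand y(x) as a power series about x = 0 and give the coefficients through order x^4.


Ansatz: y(x) = sum_{n>=0} a_n x^n, so y'(x) = sum_{n>=1} n a_n x^(n-1) and y''(x) = sum_{n>=2} n(n-1) a_n x^(n-2).
Substitute into P(x) y'' + Q(x) y' + R(x) y = 0 with P(x) = x^2 + 1, Q(x) = 2x, R(x) = 8, and match powers of x.
Initial conditions: a_0 = 3, a_1 = -2.
Setting the coefficient of each power of x to zero and solving order by order (substituting the coefficients already found):
  x^0: 2 a_2 + 8 a_0 = 0  ->  2 a_2 = -8 a_0 = -24  ->  a_2 = -12
  x^1: 6 a_3 + 10 a_1 = 0  ->  6 a_3 = -10 a_1 = 20  ->  a_3 = 10/3
  x^2: 12 a_4 + 14 a_2 = 0  ->  12 a_4 = -14 a_2 = 168  ->  a_4 = 14
Truncated series: y(x) = 3 - 2 x - 12 x^2 + (10/3) x^3 + 14 x^4 + O(x^5).

a_0 = 3; a_1 = -2; a_2 = -12; a_3 = 10/3; a_4 = 14


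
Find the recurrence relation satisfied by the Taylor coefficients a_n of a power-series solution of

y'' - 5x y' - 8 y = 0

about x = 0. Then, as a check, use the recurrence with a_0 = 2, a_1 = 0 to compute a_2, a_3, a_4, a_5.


Substitute y = sum_n a_n x^n.
y''(x) has coefficient (n+2)(n+1) a_{n+2} at x^n;
-5 x y'(x) has coefficient -5 n a_n at x^n (shift);
-8 y(x) has coefficient -8 a_n at x^n.
Matching x^n: (n+2)(n+1) a_{n+2} + (-5n - 8) a_n = 0.
Thus a_{n+2} = (5n + 8) / ((n+1)(n+2)) * a_n.

Check with a_0 = 2, a_1 = 0 (apply the recurrence for n = 0, 1, 2, 3): a_0 = 2, a_1 = 0, a_2 = 8, a_3 = 0, a_4 = 12, a_5 = 0.

a_(n+2) = (5n + 8) / ((n+1)(n+2)) * a_n; check: a_0 = 2, a_1 = 0, a_2 = 8, a_3 = 0, a_4 = 12, a_5 = 0
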